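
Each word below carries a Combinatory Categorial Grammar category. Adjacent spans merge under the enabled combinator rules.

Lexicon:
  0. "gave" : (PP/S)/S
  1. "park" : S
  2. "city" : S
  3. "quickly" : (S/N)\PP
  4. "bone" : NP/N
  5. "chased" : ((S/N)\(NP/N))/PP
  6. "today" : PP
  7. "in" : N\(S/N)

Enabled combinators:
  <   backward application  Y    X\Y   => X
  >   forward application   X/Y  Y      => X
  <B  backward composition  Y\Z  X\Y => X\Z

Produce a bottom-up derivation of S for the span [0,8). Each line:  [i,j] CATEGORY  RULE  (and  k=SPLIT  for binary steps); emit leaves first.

[0,1] (PP/S)/S  lex  "gave"
[1,2] S  lex  "park"
[0,2] PP/S  >  k=1
[2,3] S  lex  "city"
[0,3] PP  >  k=2
[3,4] (S/N)\PP  lex  "quickly"
[0,4] S/N  <  k=3
[4,5] NP/N  lex  "bone"
[5,6] ((S/N)\(NP/N))/PP  lex  "chased"
[6,7] PP  lex  "today"
[5,7] (S/N)\(NP/N)  >  k=6
[4,7] S/N  <  k=5
[7,8] N\(S/N)  lex  "in"
[4,8] N  <  k=7
[0,8] S  >  k=4

[0,8] S   >
  [0,4] S/N   <
    [0,3] PP   >
      [0,2] PP/S   >
        [0,1] "gave" : (PP/S)/S
        [1,2] "park" : S
      [2,3] "city" : S
    [3,4] "quickly" : (S/N)\PP
  [4,8] N   <
    [4,7] S/N   <
      [4,5] "bone" : NP/N
      [5,7] (S/N)\(NP/N)   >
        [5,6] "chased" : ((S/N)\(NP/N))/PP
        [6,7] "today" : PP
    [7,8] "in" : N\(S/N)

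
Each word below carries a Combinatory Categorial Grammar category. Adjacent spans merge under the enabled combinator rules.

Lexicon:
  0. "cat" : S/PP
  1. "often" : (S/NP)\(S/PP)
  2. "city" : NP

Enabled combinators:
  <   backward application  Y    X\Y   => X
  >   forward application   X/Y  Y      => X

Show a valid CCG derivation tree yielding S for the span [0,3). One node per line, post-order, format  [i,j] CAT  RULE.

[0,3] S   >
  [0,2] S/NP   <
    [0,1] "cat" : S/PP
    [1,2] "often" : (S/NP)\(S/PP)
  [2,3] "city" : NP

[0,1] S/PP  lex  "cat"
[1,2] (S/NP)\(S/PP)  lex  "often"
[0,2] S/NP  <  k=1
[2,3] NP  lex  "city"
[0,3] S  >  k=2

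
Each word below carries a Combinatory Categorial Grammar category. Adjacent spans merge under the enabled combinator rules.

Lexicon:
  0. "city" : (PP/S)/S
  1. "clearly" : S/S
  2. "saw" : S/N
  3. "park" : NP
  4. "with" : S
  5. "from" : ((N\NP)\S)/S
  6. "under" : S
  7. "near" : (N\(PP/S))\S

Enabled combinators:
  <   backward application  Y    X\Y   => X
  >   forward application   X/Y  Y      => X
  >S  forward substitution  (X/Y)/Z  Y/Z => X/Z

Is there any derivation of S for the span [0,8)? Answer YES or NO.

(PP/S)/S S/S S/N NP S ((N\NP)\S)/S S (N\(PP/S))\S
CKY chart[0,8] = {N}; S ∉ chart

NO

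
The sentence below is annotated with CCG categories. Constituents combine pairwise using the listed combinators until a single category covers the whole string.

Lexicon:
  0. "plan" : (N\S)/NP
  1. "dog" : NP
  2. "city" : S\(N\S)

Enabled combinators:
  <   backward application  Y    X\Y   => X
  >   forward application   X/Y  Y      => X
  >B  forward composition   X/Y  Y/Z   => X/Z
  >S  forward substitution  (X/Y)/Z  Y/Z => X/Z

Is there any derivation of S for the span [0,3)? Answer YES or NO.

YES

[0,3] S   <
  [0,2] N\S   >
    [0,1] "plan" : (N\S)/NP
    [1,2] "dog" : NP
  [2,3] "city" : S\(N\S)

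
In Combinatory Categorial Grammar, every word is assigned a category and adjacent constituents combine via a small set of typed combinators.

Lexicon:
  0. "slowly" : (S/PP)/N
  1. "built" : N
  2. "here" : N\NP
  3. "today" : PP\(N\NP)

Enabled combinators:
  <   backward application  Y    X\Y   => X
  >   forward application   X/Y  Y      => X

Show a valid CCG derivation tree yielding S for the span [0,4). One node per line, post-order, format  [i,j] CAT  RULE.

[0,4] S   >
  [0,2] S/PP   >
    [0,1] "slowly" : (S/PP)/N
    [1,2] "built" : N
  [2,4] PP   <
    [2,3] "here" : N\NP
    [3,4] "today" : PP\(N\NP)

[0,1] (S/PP)/N  lex  "slowly"
[1,2] N  lex  "built"
[0,2] S/PP  >  k=1
[2,3] N\NP  lex  "here"
[3,4] PP\(N\NP)  lex  "today"
[2,4] PP  <  k=3
[0,4] S  >  k=2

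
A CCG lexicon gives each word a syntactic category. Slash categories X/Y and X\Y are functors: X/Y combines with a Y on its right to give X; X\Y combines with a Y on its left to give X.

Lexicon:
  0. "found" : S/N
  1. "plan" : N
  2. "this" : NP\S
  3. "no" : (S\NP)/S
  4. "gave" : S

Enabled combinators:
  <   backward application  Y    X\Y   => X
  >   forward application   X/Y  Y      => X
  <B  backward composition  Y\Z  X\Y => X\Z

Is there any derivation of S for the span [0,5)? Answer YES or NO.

[0,5] S   <
  [0,3] NP   <
    [0,2] S   >
      [0,1] "found" : S/N
      [1,2] "plan" : N
    [2,3] "this" : NP\S
  [3,5] S\NP   >
    [3,4] "no" : (S\NP)/S
    [4,5] "gave" : S

YES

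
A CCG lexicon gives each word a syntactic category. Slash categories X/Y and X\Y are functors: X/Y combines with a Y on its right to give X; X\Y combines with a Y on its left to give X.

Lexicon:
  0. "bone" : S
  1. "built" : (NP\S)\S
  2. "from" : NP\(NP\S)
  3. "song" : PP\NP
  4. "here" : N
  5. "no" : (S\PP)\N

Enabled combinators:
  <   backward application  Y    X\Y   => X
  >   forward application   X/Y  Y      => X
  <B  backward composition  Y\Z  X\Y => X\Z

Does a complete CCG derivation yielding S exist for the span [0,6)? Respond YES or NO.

YES

[0,6] S   <
  [0,3] NP   <
    [0,2] NP\S   <
      [0,1] "bone" : S
      [1,2] "built" : (NP\S)\S
    [2,3] "from" : NP\(NP\S)
  [3,6] S\NP   <B
    [3,4] "song" : PP\NP
    [4,6] S\PP   <
      [4,5] "here" : N
      [5,6] "no" : (S\PP)\N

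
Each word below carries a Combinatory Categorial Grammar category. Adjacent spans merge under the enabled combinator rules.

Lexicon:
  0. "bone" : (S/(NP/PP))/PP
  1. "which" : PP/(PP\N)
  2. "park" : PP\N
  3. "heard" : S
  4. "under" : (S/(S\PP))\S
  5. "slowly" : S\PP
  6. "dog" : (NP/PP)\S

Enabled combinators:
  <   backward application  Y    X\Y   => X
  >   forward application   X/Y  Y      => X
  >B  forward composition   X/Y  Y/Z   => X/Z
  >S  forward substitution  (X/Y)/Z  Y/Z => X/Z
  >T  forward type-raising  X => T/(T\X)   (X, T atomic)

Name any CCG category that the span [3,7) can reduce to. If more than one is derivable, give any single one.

NP/PP

[0,7] S   >
  [0,3] S/(NP/PP)   >
    [0,1] "bone" : (S/(NP/PP))/PP
    [1,3] PP   >
      [1,2] "which" : PP/(PP\N)
      [2,3] "park" : PP\N
  [3,7] NP/PP   <
    [3,6] S   >
      [3,5] S/(S\PP)   <
        [3,4] "heard" : S
        [4,5] "under" : (S/(S\PP))\S
      [5,6] "slowly" : S\PP
    [6,7] "dog" : (NP/PP)\S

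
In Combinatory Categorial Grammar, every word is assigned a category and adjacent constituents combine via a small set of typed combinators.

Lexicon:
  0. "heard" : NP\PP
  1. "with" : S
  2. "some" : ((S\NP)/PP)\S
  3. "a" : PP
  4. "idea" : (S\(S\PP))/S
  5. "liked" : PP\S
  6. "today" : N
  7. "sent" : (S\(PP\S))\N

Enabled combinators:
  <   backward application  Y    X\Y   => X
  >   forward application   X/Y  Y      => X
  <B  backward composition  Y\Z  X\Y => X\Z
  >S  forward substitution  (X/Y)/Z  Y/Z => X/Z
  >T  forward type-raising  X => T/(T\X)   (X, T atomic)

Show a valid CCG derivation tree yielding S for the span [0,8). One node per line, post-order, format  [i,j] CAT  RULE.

[0,1] NP\PP  lex  "heard"
[1,2] S  lex  "with"
[2,3] ((S\NP)/PP)\S  lex  "some"
[1,3] (S\NP)/PP  <  k=2
[3,4] PP  lex  "a"
[1,4] S\NP  >  k=3
[0,4] S\PP  <B  k=1
[4,5] (S\(S\PP))/S  lex  "idea"
[5,6] PP\S  lex  "liked"
[6,7] N  lex  "today"
[7,8] (S\(PP\S))\N  lex  "sent"
[6,8] S\(PP\S)  <  k=7
[5,8] S  <  k=6
[4,8] S\(S\PP)  >  k=5
[0,8] S  <  k=4

[0,8] S   <
  [0,4] S\PP   <B
    [0,1] "heard" : NP\PP
    [1,4] S\NP   >
      [1,3] (S\NP)/PP   <
        [1,2] "with" : S
        [2,3] "some" : ((S\NP)/PP)\S
      [3,4] "a" : PP
  [4,8] S\(S\PP)   >
    [4,5] "idea" : (S\(S\PP))/S
    [5,8] S   <
      [5,6] "liked" : PP\S
      [6,8] S\(PP\S)   <
        [6,7] "today" : N
        [7,8] "sent" : (S\(PP\S))\N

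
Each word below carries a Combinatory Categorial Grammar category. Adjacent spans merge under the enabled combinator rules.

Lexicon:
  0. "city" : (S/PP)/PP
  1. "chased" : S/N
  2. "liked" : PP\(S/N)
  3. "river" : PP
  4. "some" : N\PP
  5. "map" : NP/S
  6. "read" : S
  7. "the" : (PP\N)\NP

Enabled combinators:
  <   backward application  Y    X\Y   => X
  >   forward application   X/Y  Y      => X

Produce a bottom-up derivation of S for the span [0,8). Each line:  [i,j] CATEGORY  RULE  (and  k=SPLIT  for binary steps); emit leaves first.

[0,1] (S/PP)/PP  lex  "city"
[1,2] S/N  lex  "chased"
[2,3] PP\(S/N)  lex  "liked"
[1,3] PP  <  k=2
[0,3] S/PP  >  k=1
[3,4] PP  lex  "river"
[4,5] N\PP  lex  "some"
[3,5] N  <  k=4
[5,6] NP/S  lex  "map"
[6,7] S  lex  "read"
[5,7] NP  >  k=6
[7,8] (PP\N)\NP  lex  "the"
[5,8] PP\N  <  k=7
[3,8] PP  <  k=5
[0,8] S  >  k=3

[0,8] S   >
  [0,3] S/PP   >
    [0,1] "city" : (S/PP)/PP
    [1,3] PP   <
      [1,2] "chased" : S/N
      [2,3] "liked" : PP\(S/N)
  [3,8] PP   <
    [3,5] N   <
      [3,4] "river" : PP
      [4,5] "some" : N\PP
    [5,8] PP\N   <
      [5,7] NP   >
        [5,6] "map" : NP/S
        [6,7] "read" : S
      [7,8] "the" : (PP\N)\NP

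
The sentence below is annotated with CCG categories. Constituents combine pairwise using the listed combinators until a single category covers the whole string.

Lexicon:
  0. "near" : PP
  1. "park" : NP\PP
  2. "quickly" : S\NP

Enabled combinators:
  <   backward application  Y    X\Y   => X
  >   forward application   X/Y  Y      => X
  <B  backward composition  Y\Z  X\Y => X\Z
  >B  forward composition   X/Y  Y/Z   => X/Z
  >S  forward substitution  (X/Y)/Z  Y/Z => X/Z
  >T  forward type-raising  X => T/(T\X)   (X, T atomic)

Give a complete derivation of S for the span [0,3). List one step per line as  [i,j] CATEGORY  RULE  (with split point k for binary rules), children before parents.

[0,3] S   >
  [0,1] S/(S\PP)   >T
    [0,1] "near" : PP
  [1,3] S\PP   <B
    [1,2] "park" : NP\PP
    [2,3] "quickly" : S\NP

[0,1] PP  lex  "near"
[0,1] S/(S\PP)  >T
[1,2] NP\PP  lex  "park"
[2,3] S\NP  lex  "quickly"
[1,3] S\PP  <B  k=2
[0,3] S  >  k=1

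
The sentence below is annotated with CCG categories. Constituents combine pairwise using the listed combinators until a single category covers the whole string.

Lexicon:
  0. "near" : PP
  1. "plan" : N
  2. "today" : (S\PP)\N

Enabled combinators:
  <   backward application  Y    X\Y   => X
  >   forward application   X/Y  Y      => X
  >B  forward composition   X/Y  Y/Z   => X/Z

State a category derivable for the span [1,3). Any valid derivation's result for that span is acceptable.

[0,3] S   <
  [0,1] "near" : PP
  [1,3] S\PP   <
    [1,2] "plan" : N
    [2,3] "today" : (S\PP)\N

S\PP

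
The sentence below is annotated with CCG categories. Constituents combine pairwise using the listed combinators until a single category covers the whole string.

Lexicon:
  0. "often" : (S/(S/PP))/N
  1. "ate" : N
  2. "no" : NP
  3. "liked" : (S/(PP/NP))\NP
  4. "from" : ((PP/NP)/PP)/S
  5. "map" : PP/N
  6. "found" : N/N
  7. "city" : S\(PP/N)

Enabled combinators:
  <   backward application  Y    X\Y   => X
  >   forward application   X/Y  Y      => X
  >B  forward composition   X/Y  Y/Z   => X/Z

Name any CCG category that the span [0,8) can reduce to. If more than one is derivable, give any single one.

[0,8] S   >
  [0,2] S/(S/PP)   >
    [0,1] "often" : (S/(S/PP))/N
    [1,2] "ate" : N
  [2,8] S/PP   >B
    [2,4] S/(PP/NP)   <
      [2,3] "no" : NP
      [3,4] "liked" : (S/(PP/NP))\NP
    [4,8] (PP/NP)/PP   >
      [4,5] "from" : ((PP/NP)/PP)/S
      [5,8] S   <
        [5,7] PP/N   >B
          [5,6] "map" : PP/N
          [6,7] "found" : N/N
        [7,8] "city" : S\(PP/N)

S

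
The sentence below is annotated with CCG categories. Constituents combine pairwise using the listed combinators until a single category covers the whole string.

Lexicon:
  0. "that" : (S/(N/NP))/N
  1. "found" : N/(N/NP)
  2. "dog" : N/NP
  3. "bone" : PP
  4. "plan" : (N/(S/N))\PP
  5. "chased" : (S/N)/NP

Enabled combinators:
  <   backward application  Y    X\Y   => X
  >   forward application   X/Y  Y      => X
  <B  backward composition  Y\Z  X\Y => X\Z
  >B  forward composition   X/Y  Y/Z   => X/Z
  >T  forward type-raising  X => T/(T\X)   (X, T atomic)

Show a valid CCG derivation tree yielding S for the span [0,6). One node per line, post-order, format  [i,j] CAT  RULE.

[0,6] S   >
  [0,3] S/(N/NP)   >
    [0,1] "that" : (S/(N/NP))/N
    [1,3] N   >
      [1,2] "found" : N/(N/NP)
      [2,3] "dog" : N/NP
  [3,6] N/NP   >B
    [3,5] N/(S/N)   <
      [3,4] "bone" : PP
      [4,5] "plan" : (N/(S/N))\PP
    [5,6] "chased" : (S/N)/NP

[0,1] (S/(N/NP))/N  lex  "that"
[1,2] N/(N/NP)  lex  "found"
[2,3] N/NP  lex  "dog"
[1,3] N  >  k=2
[0,3] S/(N/NP)  >  k=1
[3,4] PP  lex  "bone"
[4,5] (N/(S/N))\PP  lex  "plan"
[3,5] N/(S/N)  <  k=4
[5,6] (S/N)/NP  lex  "chased"
[3,6] N/NP  >B  k=5
[0,6] S  >  k=3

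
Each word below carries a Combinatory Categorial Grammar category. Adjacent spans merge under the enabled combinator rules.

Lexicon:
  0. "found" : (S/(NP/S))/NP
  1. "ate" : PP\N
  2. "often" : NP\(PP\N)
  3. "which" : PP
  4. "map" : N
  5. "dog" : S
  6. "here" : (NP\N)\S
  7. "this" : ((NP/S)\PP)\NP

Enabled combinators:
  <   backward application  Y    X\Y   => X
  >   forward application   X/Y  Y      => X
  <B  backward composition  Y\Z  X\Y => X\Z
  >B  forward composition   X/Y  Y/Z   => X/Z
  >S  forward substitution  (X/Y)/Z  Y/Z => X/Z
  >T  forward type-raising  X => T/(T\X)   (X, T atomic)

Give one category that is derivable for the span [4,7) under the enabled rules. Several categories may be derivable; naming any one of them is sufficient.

NP

[0,8] S   >
  [0,3] S/(NP/S)   >
    [0,1] "found" : (S/(NP/S))/NP
    [1,3] NP   <
      [1,2] "ate" : PP\N
      [2,3] "often" : NP\(PP\N)
  [3,8] NP/S   <
    [3,4] "which" : PP
    [4,8] (NP/S)\PP   <
      [4,7] NP   >
        [4,5] NP/(NP\N)   >T
          [4,5] "map" : N
        [5,7] NP\N   <
          [5,6] "dog" : S
          [6,7] "here" : (NP\N)\S
      [7,8] "this" : ((NP/S)\PP)\NP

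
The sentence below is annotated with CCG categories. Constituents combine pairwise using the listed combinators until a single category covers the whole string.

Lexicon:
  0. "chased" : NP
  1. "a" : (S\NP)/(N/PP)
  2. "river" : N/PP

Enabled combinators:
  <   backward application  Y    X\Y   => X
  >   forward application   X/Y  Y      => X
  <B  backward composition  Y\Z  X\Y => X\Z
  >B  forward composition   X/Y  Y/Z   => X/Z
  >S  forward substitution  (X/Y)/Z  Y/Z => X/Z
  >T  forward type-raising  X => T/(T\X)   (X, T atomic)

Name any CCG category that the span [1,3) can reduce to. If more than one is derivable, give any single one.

[0,3] S   >
  [0,1] S/(S\NP)   >T
    [0,1] "chased" : NP
  [1,3] S\NP   >
    [1,2] "a" : (S\NP)/(N/PP)
    [2,3] "river" : N/PP

S\NP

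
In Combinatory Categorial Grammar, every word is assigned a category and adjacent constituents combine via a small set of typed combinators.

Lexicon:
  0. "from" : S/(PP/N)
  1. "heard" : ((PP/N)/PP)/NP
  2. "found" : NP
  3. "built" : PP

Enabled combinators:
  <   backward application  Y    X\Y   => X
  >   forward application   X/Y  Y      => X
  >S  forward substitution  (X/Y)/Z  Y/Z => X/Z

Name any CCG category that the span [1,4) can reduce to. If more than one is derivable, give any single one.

[0,4] S   >
  [0,1] "from" : S/(PP/N)
  [1,4] PP/N   >
    [1,3] (PP/N)/PP   >
      [1,2] "heard" : ((PP/N)/PP)/NP
      [2,3] "found" : NP
    [3,4] "built" : PP

PP/N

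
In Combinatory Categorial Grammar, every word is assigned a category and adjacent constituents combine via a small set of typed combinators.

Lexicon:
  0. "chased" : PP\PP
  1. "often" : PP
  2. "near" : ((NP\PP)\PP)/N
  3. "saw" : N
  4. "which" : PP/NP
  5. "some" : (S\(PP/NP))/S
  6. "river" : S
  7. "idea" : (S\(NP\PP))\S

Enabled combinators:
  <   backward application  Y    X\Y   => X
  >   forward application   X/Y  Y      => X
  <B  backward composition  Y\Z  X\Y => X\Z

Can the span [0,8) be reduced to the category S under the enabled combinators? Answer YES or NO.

YES

[0,8] S   <
  [0,4] NP\PP   <B
    [0,1] "chased" : PP\PP
    [1,4] NP\PP   <
      [1,2] "often" : PP
      [2,4] (NP\PP)\PP   >
        [2,3] "near" : ((NP\PP)\PP)/N
        [3,4] "saw" : N
  [4,8] S\(NP\PP)   <
    [4,7] S   <
      [4,5] "which" : PP/NP
      [5,7] S\(PP/NP)   >
        [5,6] "some" : (S\(PP/NP))/S
        [6,7] "river" : S
    [7,8] "idea" : (S\(NP\PP))\S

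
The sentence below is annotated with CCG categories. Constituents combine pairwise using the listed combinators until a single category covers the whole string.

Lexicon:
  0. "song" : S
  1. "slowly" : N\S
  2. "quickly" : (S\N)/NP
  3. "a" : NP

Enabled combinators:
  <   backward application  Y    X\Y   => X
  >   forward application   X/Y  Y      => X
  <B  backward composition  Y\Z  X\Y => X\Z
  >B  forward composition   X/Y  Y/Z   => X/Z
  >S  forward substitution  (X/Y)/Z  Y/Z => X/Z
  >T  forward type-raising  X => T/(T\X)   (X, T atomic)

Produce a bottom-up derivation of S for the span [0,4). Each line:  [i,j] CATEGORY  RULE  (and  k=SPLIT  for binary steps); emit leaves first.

[0,4] S   <
  [0,2] N   <
    [0,1] "song" : S
    [1,2] "slowly" : N\S
  [2,4] S\N   >
    [2,3] "quickly" : (S\N)/NP
    [3,4] "a" : NP

[0,1] S  lex  "song"
[1,2] N\S  lex  "slowly"
[0,2] N  <  k=1
[2,3] (S\N)/NP  lex  "quickly"
[3,4] NP  lex  "a"
[2,4] S\N  >  k=3
[0,4] S  <  k=2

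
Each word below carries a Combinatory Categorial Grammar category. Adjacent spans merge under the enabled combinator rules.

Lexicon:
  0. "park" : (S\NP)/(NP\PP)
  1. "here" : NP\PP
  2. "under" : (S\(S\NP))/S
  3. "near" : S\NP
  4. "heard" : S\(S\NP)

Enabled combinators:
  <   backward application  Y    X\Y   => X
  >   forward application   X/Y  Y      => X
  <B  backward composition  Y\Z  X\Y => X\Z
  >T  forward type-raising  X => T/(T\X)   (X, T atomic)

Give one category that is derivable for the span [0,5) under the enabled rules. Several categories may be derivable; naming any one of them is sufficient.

[0,5] S   <
  [0,2] S\NP   >
    [0,1] "park" : (S\NP)/(NP\PP)
    [1,2] "here" : NP\PP
  [2,5] S\(S\NP)   >
    [2,3] "under" : (S\(S\NP))/S
    [3,5] S   <
      [3,4] "near" : S\NP
      [4,5] "heard" : S\(S\NP)

S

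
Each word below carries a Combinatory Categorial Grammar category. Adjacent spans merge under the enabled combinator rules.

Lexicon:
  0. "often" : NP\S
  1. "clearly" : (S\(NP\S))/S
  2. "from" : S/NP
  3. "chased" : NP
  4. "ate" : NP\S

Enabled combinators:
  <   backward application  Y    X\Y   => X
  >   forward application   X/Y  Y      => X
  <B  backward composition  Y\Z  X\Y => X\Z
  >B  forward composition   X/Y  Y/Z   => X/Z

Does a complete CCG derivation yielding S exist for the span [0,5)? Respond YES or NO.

NO

NP\S (S\(NP\S))/S S/NP NP NP\S
CKY chart[0,5] = {NP}; S ∉ chart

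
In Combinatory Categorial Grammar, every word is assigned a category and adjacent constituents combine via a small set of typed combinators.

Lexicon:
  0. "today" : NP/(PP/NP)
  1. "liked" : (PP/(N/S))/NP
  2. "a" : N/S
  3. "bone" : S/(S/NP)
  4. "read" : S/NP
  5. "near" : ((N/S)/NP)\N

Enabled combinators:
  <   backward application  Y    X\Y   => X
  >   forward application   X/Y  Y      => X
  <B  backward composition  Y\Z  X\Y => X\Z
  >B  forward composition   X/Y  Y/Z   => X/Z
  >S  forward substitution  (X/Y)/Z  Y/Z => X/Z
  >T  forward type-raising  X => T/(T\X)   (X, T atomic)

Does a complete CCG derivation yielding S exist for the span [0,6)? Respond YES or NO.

NP/(PP/NP) (PP/(N/S))/NP N/S S/(S/NP) S/NP ((N/S)/NP)\N
CKY chart[0,6] = {N/(N\NP), NP, NP/(NP\NP), PP/(PP\NP), S/(S\NP)}; S ∉ chart

NO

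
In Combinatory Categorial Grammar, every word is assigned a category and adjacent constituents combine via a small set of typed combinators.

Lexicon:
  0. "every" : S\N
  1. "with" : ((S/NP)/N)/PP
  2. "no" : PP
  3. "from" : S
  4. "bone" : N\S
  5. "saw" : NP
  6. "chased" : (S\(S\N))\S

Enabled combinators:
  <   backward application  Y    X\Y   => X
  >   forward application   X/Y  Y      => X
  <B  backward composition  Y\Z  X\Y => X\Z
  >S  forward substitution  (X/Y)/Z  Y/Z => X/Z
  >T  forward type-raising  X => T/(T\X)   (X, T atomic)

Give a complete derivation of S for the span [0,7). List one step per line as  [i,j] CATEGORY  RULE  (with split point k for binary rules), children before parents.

[0,7] S   <
  [0,1] "every" : S\N
  [1,7] S\(S\N)   <
    [1,6] S   >
      [1,5] S/NP   >
        [1,3] (S/NP)/N   >
          [1,2] "with" : ((S/NP)/N)/PP
          [2,3] "no" : PP
        [3,5] N   >
          [3,4] N/(N\S)   >T
            [3,4] "from" : S
          [4,5] "bone" : N\S
      [5,6] "saw" : NP
    [6,7] "chased" : (S\(S\N))\S

[0,1] S\N  lex  "every"
[1,2] ((S/NP)/N)/PP  lex  "with"
[2,3] PP  lex  "no"
[1,3] (S/NP)/N  >  k=2
[3,4] S  lex  "from"
[3,4] N/(N\S)  >T
[4,5] N\S  lex  "bone"
[3,5] N  >  k=4
[1,5] S/NP  >  k=3
[5,6] NP  lex  "saw"
[1,6] S  >  k=5
[6,7] (S\(S\N))\S  lex  "chased"
[1,7] S\(S\N)  <  k=6
[0,7] S  <  k=1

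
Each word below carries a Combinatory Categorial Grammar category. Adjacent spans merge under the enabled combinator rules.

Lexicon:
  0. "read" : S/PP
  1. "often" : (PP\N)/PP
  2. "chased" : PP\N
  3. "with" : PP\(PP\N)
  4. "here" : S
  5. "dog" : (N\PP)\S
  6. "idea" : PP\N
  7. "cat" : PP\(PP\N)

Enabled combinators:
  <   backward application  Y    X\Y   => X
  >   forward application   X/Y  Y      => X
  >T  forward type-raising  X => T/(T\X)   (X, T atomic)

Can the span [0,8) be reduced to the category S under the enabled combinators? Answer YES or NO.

[0,8] S   >
  [0,1] "read" : S/PP
  [1,8] PP   <
    [1,7] PP\N   >
      [1,2] "often" : (PP\N)/PP
      [2,7] PP   <
        [2,6] N   <
          [2,4] PP   <
            [2,3] "chased" : PP\N
            [3,4] "with" : PP\(PP\N)
          [4,6] N\PP   <
            [4,5] "here" : S
            [5,6] "dog" : (N\PP)\S
        [6,7] "idea" : PP\N
    [7,8] "cat" : PP\(PP\N)

YES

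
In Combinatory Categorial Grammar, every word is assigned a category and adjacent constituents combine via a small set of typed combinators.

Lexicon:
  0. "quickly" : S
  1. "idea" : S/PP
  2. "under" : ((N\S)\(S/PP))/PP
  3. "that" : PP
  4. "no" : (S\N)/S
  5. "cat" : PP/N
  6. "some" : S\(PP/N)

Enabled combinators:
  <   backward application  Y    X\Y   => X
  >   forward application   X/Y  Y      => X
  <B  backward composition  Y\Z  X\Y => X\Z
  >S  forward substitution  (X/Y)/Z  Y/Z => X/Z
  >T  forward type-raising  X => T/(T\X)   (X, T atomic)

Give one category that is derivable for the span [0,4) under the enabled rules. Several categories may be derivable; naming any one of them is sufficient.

[0,7] S   <
  [0,4] N   <
    [0,1] "quickly" : S
    [1,4] N\S   <
      [1,2] "idea" : S/PP
      [2,4] (N\S)\(S/PP)   >
        [2,3] "under" : ((N\S)\(S/PP))/PP
        [3,4] "that" : PP
  [4,7] S\N   >
    [4,5] "no" : (S\N)/S
    [5,7] S   <
      [5,6] "cat" : PP/N
      [6,7] "some" : S\(PP/N)

N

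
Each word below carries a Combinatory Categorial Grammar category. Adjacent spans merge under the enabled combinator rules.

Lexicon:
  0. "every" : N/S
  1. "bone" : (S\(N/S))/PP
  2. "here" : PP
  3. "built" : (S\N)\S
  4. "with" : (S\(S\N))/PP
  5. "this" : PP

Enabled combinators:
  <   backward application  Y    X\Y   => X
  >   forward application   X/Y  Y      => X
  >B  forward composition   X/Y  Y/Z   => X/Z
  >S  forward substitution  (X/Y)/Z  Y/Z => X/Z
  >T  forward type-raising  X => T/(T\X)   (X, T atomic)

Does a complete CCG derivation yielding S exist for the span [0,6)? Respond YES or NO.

[0,6] S   <
  [0,4] S\N   <
    [0,3] S   <
      [0,1] "every" : N/S
      [1,3] S\(N/S)   >
        [1,2] "bone" : (S\(N/S))/PP
        [2,3] "here" : PP
    [3,4] "built" : (S\N)\S
  [4,6] S\(S\N)   >
    [4,5] "with" : (S\(S\N))/PP
    [5,6] "this" : PP

YES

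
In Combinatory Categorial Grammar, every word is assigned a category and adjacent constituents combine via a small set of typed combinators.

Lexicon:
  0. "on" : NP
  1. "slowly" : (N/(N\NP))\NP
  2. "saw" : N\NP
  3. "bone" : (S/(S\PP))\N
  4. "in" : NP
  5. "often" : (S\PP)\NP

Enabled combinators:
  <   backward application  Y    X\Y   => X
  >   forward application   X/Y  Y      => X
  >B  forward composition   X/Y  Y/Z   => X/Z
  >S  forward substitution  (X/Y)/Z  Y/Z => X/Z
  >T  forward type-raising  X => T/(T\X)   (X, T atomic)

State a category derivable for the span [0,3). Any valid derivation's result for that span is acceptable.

[0,6] S   >
  [0,4] S/(S\PP)   <
    [0,3] N   >
      [0,2] N/(N\NP)   <
        [0,1] "on" : NP
        [1,2] "slowly" : (N/(N\NP))\NP
      [2,3] "saw" : N\NP
    [3,4] "bone" : (S/(S\PP))\N
  [4,6] S\PP   <
    [4,5] "in" : NP
    [5,6] "often" : (S\PP)\NP

N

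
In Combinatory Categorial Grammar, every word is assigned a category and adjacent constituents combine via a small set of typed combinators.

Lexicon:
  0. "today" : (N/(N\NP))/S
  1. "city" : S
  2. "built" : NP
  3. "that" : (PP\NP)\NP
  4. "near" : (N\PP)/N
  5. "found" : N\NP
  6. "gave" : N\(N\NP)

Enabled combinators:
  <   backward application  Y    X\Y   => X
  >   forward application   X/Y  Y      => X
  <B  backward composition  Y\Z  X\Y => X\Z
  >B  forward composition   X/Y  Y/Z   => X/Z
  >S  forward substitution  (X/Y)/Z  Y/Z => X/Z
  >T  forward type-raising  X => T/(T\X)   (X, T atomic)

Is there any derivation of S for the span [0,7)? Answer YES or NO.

NO

(N/(N\NP))/S S NP (PP\NP)\NP (N\PP)/N N\NP N\(N\NP)
CKY chart[0,7] = {N, N/(N\N), NP/(NP\N), PP/(PP\N), S/(S\N)}; S ∉ chart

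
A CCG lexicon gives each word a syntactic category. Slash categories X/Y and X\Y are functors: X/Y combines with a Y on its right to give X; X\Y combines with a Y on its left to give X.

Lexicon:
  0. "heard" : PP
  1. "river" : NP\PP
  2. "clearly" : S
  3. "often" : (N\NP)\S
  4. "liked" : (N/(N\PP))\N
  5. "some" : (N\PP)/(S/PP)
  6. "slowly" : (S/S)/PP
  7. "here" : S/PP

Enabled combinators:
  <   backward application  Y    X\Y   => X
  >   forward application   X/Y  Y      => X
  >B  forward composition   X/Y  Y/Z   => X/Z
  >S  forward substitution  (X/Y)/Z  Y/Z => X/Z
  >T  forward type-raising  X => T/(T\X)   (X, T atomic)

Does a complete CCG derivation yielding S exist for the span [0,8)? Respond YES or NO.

PP NP\PP S (N\NP)\S (N/(N\PP))\N (N\PP)/(S/PP) (S/S)/PP S/PP
CKY chart[0,8] = {N, N/(N\N), NP/(NP\N), PP/(PP\N), S/(S\N)}; S ∉ chart

NO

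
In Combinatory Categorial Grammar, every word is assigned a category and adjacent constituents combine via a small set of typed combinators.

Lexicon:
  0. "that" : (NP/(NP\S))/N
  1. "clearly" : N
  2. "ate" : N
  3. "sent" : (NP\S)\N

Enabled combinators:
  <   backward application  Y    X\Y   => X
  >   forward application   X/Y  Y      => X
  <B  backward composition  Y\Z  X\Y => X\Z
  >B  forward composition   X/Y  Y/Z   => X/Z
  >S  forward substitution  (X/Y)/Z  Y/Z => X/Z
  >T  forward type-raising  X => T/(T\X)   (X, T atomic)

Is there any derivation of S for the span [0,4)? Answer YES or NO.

(NP/(NP\S))/N N N (NP\S)\N
CKY chart[0,4] = {N/(N\NP), NP, NP/(NP\NP), PP/(PP\NP), S/(S\NP)}; S ∉ chart

NO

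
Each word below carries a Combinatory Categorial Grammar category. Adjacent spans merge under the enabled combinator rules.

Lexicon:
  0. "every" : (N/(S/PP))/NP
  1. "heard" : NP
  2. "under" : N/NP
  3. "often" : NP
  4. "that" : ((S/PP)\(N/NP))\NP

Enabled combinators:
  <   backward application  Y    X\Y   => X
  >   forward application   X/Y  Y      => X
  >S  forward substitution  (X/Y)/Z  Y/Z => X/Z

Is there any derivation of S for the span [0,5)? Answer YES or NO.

(N/(S/PP))/NP NP N/NP NP ((S/PP)\(N/NP))\NP
CKY chart[0,5] = {N}; S ∉ chart

NO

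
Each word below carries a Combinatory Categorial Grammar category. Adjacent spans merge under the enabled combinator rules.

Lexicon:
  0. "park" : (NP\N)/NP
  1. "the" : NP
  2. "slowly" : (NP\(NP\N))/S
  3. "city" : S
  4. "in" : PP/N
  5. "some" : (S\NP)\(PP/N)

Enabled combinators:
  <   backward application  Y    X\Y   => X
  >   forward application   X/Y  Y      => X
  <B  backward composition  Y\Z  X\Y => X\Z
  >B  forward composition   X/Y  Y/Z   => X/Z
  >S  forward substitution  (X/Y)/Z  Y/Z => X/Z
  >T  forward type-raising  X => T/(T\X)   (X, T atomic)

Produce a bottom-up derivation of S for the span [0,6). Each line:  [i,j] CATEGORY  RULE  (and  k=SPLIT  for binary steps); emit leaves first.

[0,1] (NP\N)/NP  lex  "park"
[1,2] NP  lex  "the"
[0,2] NP\N  >  k=1
[2,3] (NP\(NP\N))/S  lex  "slowly"
[3,4] S  lex  "city"
[2,4] NP\(NP\N)  >  k=3
[0,4] NP  <  k=2
[4,5] PP/N  lex  "in"
[5,6] (S\NP)\(PP/N)  lex  "some"
[4,6] S\NP  <  k=5
[0,6] S  <  k=4

[0,6] S   <
  [0,4] NP   <
    [0,2] NP\N   >
      [0,1] "park" : (NP\N)/NP
      [1,2] "the" : NP
    [2,4] NP\(NP\N)   >
      [2,3] "slowly" : (NP\(NP\N))/S
      [3,4] "city" : S
  [4,6] S\NP   <
    [4,5] "in" : PP/N
    [5,6] "some" : (S\NP)\(PP/N)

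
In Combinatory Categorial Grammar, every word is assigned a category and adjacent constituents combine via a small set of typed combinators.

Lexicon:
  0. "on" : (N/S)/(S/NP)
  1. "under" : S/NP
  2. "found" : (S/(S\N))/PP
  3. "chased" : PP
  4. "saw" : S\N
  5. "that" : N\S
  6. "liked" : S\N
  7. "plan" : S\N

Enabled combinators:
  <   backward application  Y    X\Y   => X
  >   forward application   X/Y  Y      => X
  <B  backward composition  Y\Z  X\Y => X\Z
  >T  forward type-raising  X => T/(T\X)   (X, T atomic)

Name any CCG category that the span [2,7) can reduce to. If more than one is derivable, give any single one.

S

[0,8] S   <
  [0,7] N   >
    [0,2] N/S   >
      [0,1] "on" : (N/S)/(S/NP)
      [1,2] "under" : S/NP
    [2,7] S   >
      [2,4] S/(S\N)   >
        [2,3] "found" : (S/(S\N))/PP
        [3,4] "chased" : PP
      [4,7] S\N   <B
        [4,5] "saw" : S\N
        [5,7] S\S   <B
          [5,6] "that" : N\S
          [6,7] "liked" : S\N
  [7,8] "plan" : S\N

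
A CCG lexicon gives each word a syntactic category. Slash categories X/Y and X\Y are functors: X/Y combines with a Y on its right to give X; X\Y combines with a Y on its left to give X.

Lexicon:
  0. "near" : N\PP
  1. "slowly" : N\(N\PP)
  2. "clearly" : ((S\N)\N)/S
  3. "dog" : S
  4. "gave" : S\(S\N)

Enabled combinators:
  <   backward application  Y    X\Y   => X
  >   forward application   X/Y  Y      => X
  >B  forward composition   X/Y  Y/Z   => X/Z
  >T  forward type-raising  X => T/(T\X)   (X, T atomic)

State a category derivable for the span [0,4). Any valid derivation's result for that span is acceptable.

[0,5] S   <
  [0,4] S\N   <
    [0,2] N   <
      [0,1] "near" : N\PP
      [1,2] "slowly" : N\(N\PP)
    [2,4] (S\N)\N   >
      [2,3] "clearly" : ((S\N)\N)/S
      [3,4] "dog" : S
  [4,5] "gave" : S\(S\N)

S\N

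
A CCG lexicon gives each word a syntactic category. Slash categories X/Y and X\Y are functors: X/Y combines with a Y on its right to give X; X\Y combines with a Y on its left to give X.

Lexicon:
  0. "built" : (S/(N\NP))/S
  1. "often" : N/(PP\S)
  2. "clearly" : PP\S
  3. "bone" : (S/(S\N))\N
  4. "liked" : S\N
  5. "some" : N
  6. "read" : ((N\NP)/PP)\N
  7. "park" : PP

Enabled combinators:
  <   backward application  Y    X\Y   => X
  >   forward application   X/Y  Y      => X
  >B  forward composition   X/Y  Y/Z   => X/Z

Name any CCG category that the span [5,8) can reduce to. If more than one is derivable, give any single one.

[0,8] S   >
  [0,5] S/(N\NP)   >
    [0,1] "built" : (S/(N\NP))/S
    [1,5] S   >
      [1,4] S/(S\N)   <
        [1,3] N   >
          [1,2] "often" : N/(PP\S)
          [2,3] "clearly" : PP\S
        [3,4] "bone" : (S/(S\N))\N
      [4,5] "liked" : S\N
  [5,8] N\NP   >
    [5,7] (N\NP)/PP   <
      [5,6] "some" : N
      [6,7] "read" : ((N\NP)/PP)\N
    [7,8] "park" : PP

N\NP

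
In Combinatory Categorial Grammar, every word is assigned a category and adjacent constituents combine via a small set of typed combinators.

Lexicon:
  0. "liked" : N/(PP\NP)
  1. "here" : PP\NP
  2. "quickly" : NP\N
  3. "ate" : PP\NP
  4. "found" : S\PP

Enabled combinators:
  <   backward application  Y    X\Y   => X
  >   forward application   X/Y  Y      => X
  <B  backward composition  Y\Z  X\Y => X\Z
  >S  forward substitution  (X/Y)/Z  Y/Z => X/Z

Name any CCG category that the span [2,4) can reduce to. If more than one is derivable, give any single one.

PP\N

[0,5] S   <
  [0,2] N   >
    [0,1] "liked" : N/(PP\NP)
    [1,2] "here" : PP\NP
  [2,5] S\N   <B
    [2,4] PP\N   <B
      [2,3] "quickly" : NP\N
      [3,4] "ate" : PP\NP
    [4,5] "found" : S\PP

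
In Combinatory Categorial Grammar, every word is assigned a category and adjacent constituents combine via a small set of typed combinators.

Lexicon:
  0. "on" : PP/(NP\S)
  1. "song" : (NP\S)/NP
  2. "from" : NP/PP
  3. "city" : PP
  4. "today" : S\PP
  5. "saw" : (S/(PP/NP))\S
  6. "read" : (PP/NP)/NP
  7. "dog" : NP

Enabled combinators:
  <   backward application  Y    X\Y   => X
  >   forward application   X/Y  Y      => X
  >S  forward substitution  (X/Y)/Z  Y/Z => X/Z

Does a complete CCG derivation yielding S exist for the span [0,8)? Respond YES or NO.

YES

[0,8] S   >
  [0,6] S/(PP/NP)   <
    [0,5] S   <
      [0,4] PP   >
        [0,1] "on" : PP/(NP\S)
        [1,4] NP\S   >
          [1,2] "song" : (NP\S)/NP
          [2,4] NP   >
            [2,3] "from" : NP/PP
            [3,4] "city" : PP
      [4,5] "today" : S\PP
    [5,6] "saw" : (S/(PP/NP))\S
  [6,8] PP/NP   >
    [6,7] "read" : (PP/NP)/NP
    [7,8] "dog" : NP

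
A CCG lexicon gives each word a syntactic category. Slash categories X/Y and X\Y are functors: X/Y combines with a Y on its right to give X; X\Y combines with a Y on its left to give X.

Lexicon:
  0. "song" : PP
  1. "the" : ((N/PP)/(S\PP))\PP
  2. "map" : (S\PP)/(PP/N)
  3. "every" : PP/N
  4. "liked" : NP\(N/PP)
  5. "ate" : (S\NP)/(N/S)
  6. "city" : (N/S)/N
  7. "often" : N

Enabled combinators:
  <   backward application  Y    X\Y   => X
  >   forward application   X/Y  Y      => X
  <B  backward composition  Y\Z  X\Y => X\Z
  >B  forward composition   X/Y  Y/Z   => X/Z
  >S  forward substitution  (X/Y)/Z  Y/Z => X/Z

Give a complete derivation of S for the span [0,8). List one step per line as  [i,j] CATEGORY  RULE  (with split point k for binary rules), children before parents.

[0,1] PP  lex  "song"
[1,2] ((N/PP)/(S\PP))\PP  lex  "the"
[0,2] (N/PP)/(S\PP)  <  k=1
[2,3] (S\PP)/(PP/N)  lex  "map"
[3,4] PP/N  lex  "every"
[2,4] S\PP  >  k=3
[0,4] N/PP  >  k=2
[4,5] NP\(N/PP)  lex  "liked"
[0,5] NP  <  k=4
[5,6] (S\NP)/(N/S)  lex  "ate"
[6,7] (N/S)/N  lex  "city"
[7,8] N  lex  "often"
[6,8] N/S  >  k=7
[5,8] S\NP  >  k=6
[0,8] S  <  k=5

[0,8] S   <
  [0,5] NP   <
    [0,4] N/PP   >
      [0,2] (N/PP)/(S\PP)   <
        [0,1] "song" : PP
        [1,2] "the" : ((N/PP)/(S\PP))\PP
      [2,4] S\PP   >
        [2,3] "map" : (S\PP)/(PP/N)
        [3,4] "every" : PP/N
    [4,5] "liked" : NP\(N/PP)
  [5,8] S\NP   >
    [5,6] "ate" : (S\NP)/(N/S)
    [6,8] N/S   >
      [6,7] "city" : (N/S)/N
      [7,8] "often" : N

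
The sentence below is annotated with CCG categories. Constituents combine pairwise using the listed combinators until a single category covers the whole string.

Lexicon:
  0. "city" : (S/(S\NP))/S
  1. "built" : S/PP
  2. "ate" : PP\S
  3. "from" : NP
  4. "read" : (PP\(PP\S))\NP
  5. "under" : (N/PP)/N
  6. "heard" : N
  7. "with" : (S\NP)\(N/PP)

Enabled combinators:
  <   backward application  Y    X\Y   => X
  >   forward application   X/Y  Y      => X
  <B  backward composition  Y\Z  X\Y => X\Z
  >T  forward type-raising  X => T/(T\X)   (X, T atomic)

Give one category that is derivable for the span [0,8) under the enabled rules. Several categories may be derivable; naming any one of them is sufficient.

S

[0,8] S   >
  [0,5] S/(S\NP)   >
    [0,1] "city" : (S/(S\NP))/S
    [1,5] S   >
      [1,2] "built" : S/PP
      [2,5] PP   <
        [2,3] "ate" : PP\S
        [3,5] PP\(PP\S)   <
          [3,4] "from" : NP
          [4,5] "read" : (PP\(PP\S))\NP
  [5,8] S\NP   <
    [5,7] N/PP   >
      [5,6] "under" : (N/PP)/N
      [6,7] "heard" : N
    [7,8] "with" : (S\NP)\(N/PP)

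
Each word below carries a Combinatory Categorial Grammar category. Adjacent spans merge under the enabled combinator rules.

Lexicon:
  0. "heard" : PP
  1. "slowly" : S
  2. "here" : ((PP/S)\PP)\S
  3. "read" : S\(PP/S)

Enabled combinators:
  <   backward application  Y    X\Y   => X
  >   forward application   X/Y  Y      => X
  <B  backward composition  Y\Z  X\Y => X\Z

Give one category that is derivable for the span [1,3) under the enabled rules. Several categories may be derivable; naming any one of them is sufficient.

(PP/S)\PP

[0,4] S   <
  [0,3] PP/S   <
    [0,1] "heard" : PP
    [1,3] (PP/S)\PP   <
      [1,2] "slowly" : S
      [2,3] "here" : ((PP/S)\PP)\S
  [3,4] "read" : S\(PP/S)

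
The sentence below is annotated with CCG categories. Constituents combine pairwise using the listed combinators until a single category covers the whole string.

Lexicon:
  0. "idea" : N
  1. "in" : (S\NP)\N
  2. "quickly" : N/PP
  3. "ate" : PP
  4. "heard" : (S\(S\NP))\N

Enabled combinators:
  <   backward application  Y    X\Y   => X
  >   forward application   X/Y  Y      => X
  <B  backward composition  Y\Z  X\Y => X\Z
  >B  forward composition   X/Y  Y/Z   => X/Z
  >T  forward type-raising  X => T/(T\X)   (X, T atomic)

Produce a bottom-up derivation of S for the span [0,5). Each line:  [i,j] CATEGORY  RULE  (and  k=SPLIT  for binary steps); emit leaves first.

[0,5] S   <
  [0,2] S\NP   <
    [0,1] "idea" : N
    [1,2] "in" : (S\NP)\N
  [2,5] S\(S\NP)   <
    [2,4] N   >
      [2,3] "quickly" : N/PP
      [3,4] "ate" : PP
    [4,5] "heard" : (S\(S\NP))\N

[0,1] N  lex  "idea"
[1,2] (S\NP)\N  lex  "in"
[0,2] S\NP  <  k=1
[2,3] N/PP  lex  "quickly"
[3,4] PP  lex  "ate"
[2,4] N  >  k=3
[4,5] (S\(S\NP))\N  lex  "heard"
[2,5] S\(S\NP)  <  k=4
[0,5] S  <  k=2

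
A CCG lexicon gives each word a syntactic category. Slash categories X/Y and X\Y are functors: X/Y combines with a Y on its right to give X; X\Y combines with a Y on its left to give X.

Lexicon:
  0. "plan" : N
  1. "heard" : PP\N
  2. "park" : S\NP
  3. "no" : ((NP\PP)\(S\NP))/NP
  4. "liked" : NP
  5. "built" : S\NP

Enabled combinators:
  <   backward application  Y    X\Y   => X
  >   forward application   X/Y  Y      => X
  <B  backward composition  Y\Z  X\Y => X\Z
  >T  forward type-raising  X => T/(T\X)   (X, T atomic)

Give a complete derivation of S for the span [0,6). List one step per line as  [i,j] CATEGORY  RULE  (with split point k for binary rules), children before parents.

[0,6] S   <
  [0,2] PP   <
    [0,1] "plan" : N
    [1,2] "heard" : PP\N
  [2,6] S\PP   <B
    [2,5] NP\PP   <
      [2,3] "park" : S\NP
      [3,5] (NP\PP)\(S\NP)   >
        [3,4] "no" : ((NP\PP)\(S\NP))/NP
        [4,5] "liked" : NP
    [5,6] "built" : S\NP

[0,1] N  lex  "plan"
[1,2] PP\N  lex  "heard"
[0,2] PP  <  k=1
[2,3] S\NP  lex  "park"
[3,4] ((NP\PP)\(S\NP))/NP  lex  "no"
[4,5] NP  lex  "liked"
[3,5] (NP\PP)\(S\NP)  >  k=4
[2,5] NP\PP  <  k=3
[5,6] S\NP  lex  "built"
[2,6] S\PP  <B  k=5
[0,6] S  <  k=2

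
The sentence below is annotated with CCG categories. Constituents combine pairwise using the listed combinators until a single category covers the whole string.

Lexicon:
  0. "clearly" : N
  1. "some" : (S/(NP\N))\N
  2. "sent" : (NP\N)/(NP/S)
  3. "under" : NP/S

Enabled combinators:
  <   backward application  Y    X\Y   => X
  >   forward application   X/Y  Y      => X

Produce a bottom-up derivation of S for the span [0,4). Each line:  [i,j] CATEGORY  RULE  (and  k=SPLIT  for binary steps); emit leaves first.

[0,1] N  lex  "clearly"
[1,2] (S/(NP\N))\N  lex  "some"
[0,2] S/(NP\N)  <  k=1
[2,3] (NP\N)/(NP/S)  lex  "sent"
[3,4] NP/S  lex  "under"
[2,4] NP\N  >  k=3
[0,4] S  >  k=2

[0,4] S   >
  [0,2] S/(NP\N)   <
    [0,1] "clearly" : N
    [1,2] "some" : (S/(NP\N))\N
  [2,4] NP\N   >
    [2,3] "sent" : (NP\N)/(NP/S)
    [3,4] "under" : NP/S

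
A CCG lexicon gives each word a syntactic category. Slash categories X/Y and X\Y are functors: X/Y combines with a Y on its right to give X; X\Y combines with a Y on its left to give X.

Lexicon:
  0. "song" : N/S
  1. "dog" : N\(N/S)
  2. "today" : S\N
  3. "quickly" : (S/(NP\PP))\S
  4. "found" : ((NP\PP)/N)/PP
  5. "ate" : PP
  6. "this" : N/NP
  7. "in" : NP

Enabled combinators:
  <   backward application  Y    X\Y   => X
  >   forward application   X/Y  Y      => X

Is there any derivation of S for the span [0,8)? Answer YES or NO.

YES

[0,8] S   >
  [0,4] S/(NP\PP)   <
    [0,3] S   <
      [0,2] N   <
        [0,1] "song" : N/S
        [1,2] "dog" : N\(N/S)
      [2,3] "today" : S\N
    [3,4] "quickly" : (S/(NP\PP))\S
  [4,8] NP\PP   >
    [4,6] (NP\PP)/N   >
      [4,5] "found" : ((NP\PP)/N)/PP
      [5,6] "ate" : PP
    [6,8] N   >
      [6,7] "this" : N/NP
      [7,8] "in" : NP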